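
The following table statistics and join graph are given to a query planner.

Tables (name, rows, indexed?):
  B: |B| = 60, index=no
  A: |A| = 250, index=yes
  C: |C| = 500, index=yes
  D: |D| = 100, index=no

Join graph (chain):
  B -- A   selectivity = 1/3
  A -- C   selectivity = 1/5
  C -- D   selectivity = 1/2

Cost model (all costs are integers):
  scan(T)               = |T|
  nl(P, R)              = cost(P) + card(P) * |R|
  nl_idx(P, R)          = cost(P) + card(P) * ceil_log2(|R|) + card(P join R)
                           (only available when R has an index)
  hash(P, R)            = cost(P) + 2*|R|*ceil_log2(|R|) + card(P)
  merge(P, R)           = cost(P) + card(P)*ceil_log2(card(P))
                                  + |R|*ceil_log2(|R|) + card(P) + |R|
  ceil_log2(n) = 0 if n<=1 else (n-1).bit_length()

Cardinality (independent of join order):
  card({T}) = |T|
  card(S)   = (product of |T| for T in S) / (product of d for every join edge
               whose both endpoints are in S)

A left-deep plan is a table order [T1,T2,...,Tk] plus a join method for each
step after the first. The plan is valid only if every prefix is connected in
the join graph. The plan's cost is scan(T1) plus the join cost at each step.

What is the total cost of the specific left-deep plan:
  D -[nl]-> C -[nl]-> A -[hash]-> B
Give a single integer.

7550820

step 1: scan D: cost=100, card=100
step 2: join C via nl
    card(P join C) = 100*500/(2) = 25000
    cost = 100 + 100*500 = 50100
step 3: join A via nl
    card(P join A) = 25000*250/(5) = 1250000
    cost = 50100 + 25000*250 = 6300100
step 4: join B via hash
    card(P join B) = 1250000*60/(3) = 25000000
    cost = 6300100 + 2*60*6 + 1250000 = 7550820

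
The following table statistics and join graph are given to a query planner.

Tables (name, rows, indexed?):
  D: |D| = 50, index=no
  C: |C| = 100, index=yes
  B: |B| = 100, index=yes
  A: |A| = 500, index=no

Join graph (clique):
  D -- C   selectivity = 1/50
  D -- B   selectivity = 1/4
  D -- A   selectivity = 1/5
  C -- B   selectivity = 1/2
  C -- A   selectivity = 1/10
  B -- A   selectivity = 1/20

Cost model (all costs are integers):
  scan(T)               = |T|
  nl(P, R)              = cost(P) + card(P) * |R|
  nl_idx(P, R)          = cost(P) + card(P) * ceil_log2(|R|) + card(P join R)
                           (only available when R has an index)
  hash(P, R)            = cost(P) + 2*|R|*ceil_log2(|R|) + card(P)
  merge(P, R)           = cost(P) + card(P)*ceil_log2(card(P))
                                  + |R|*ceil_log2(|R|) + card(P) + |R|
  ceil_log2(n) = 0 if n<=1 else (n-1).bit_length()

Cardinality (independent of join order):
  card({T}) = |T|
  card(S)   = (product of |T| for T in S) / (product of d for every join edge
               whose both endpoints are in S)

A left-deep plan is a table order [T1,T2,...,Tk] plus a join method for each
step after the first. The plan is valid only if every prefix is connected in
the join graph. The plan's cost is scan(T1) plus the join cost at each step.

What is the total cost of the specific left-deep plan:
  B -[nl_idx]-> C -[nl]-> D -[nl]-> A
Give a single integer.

880800

step 1: scan B: cost=100, card=100
step 2: join C via nl_idx
    card(P join C) = 100*100/(2) = 5000
    cost = 100 + 100*7 + 5000 = 5800
step 3: join D via nl
    card(P join D) = 5000*50/(50*4) = 1250
    cost = 5800 + 5000*50 = 255800
step 4: join A via nl
    card(P join A) = 1250*500/(5*10*20) = 625
    cost = 255800 + 1250*500 = 880800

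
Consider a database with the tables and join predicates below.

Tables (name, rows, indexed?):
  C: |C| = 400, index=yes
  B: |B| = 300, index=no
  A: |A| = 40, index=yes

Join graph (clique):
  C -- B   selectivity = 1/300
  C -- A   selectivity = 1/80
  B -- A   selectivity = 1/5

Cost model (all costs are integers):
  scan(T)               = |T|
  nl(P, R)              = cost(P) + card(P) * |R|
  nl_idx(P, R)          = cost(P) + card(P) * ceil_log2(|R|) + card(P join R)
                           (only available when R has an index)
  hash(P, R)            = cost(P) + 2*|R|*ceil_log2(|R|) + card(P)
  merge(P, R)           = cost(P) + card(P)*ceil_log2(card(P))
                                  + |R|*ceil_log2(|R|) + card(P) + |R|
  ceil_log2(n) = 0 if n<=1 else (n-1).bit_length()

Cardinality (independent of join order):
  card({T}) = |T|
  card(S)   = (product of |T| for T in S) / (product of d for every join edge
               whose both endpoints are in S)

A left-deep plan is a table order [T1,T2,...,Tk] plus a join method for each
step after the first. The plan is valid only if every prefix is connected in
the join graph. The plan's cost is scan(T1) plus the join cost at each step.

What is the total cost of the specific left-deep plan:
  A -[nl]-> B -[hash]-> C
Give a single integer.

step 1: scan A: cost=40, card=40
step 2: join B via nl
    card(P join B) = 40*300/(5) = 2400
    cost = 40 + 40*300 = 12040
step 3: join C via hash
    card(P join C) = 2400*400/(300*80) = 40
    cost = 12040 + 2*400*9 + 2400 = 21640

21640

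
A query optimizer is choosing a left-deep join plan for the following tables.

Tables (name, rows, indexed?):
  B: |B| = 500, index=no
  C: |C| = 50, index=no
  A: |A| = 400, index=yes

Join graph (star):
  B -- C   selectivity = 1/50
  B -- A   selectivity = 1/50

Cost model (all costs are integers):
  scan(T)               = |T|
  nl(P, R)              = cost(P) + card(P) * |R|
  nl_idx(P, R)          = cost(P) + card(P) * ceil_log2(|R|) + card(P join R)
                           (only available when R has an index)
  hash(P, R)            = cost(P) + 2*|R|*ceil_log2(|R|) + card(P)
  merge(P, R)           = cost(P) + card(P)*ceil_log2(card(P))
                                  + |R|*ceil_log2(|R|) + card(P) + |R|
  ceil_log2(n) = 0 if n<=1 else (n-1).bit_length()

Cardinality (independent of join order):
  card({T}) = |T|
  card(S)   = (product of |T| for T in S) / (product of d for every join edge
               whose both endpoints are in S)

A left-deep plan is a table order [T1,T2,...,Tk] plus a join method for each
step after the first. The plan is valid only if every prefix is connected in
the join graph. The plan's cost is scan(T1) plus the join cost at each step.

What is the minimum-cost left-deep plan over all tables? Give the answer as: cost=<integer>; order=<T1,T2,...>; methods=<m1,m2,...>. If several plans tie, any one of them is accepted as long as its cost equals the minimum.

cost=9300; order=B,C,A; methods=hash,hash

Selinger DP (subsets sized 1..n):
  {B}: scan cost=500, card=500
  {C}: scan cost=50, card=50
  {A}: scan cost=400, card=400
  {BC}: card=500; try (C,hash)→1600, (B,merge)→5400, (C,merge)→5850, (B,hash)→9100, (B,nl)→25050, (C,nl)→25500; best=1600 via (C,hash)
  {AB}: card=4000; try (A,hash)→8200, (A,nl_idx)→9000, (B,merge)→9400, (A,merge)→9500, (B,hash)→9800, (B,nl)→200400 …(+1); best=8200 via (A,hash)
  {ABC}: card=4000; try (A,hash)→9300, (A,nl_idx)→10100, (A,merge)→10600, (C,hash)→12800, (C,merge)→60550, (A,nl)→201600 …(+1); best=9300 via (A,hash)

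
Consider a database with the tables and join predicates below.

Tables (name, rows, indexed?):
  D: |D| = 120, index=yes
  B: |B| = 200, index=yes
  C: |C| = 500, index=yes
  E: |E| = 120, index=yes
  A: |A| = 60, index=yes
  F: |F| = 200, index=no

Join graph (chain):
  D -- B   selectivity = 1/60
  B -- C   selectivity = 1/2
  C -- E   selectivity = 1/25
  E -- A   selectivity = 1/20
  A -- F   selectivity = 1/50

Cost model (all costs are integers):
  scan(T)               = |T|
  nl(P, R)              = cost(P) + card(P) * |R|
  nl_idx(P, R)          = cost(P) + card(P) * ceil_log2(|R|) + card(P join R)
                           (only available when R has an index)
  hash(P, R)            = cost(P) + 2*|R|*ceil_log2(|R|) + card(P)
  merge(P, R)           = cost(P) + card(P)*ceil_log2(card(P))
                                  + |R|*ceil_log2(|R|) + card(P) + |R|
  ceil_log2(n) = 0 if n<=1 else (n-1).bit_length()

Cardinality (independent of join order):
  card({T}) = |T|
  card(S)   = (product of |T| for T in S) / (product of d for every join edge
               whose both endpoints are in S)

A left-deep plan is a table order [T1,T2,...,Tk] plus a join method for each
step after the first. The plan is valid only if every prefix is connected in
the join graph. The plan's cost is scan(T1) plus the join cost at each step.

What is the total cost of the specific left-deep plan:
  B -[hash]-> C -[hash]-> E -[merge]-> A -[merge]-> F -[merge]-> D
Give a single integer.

85984260

step 1: scan B: cost=200, card=200
step 2: join C via hash
    card(P join C) = 200*500/(2) = 50000
    cost = 200 + 2*500*9 + 200 = 9400
step 3: join E via hash
    card(P join E) = 50000*120/(25) = 240000
    cost = 9400 + 2*120*7 + 50000 = 61080
step 4: join A via merge
    card(P join A) = 240000*60/(20) = 720000
    cost = 61080 + 240000*18 + 60*6 + 240000 + 60 = 4621500
step 5: join F via merge
    card(P join F) = 720000*200/(50) = 2880000
    cost = 4621500 + 720000*20 + 200*8 + 720000 + 200 = 19743300
step 6: join D via merge
    card(P join D) = 2880000*120/(60) = 5760000
    cost = 19743300 + 2880000*22 + 120*7 + 2880000 + 120 = 85984260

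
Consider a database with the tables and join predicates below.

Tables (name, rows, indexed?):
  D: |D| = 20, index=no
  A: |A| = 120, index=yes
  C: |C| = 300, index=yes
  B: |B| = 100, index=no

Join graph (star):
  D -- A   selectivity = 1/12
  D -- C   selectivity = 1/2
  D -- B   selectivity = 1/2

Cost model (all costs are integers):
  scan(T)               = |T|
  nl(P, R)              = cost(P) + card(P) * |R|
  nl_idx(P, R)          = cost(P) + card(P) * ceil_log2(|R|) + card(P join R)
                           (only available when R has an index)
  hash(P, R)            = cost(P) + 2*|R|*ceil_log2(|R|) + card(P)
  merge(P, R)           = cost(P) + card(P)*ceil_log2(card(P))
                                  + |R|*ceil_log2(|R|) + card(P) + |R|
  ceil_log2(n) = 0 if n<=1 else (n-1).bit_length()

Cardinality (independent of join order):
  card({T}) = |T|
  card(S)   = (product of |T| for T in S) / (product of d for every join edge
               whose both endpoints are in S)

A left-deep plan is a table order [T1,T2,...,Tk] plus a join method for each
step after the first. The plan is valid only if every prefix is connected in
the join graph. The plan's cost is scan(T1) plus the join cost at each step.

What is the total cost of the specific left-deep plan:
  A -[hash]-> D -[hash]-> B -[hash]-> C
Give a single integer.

step 1: scan A: cost=120, card=120
step 2: join D via hash
    card(P join D) = 120*20/(12) = 200
    cost = 120 + 2*20*5 + 120 = 440
step 3: join B via hash
    card(P join B) = 200*100/(2) = 10000
    cost = 440 + 2*100*7 + 200 = 2040
step 4: join C via hash
    card(P join C) = 10000*300/(2) = 1500000
    cost = 2040 + 2*300*9 + 10000 = 17440

17440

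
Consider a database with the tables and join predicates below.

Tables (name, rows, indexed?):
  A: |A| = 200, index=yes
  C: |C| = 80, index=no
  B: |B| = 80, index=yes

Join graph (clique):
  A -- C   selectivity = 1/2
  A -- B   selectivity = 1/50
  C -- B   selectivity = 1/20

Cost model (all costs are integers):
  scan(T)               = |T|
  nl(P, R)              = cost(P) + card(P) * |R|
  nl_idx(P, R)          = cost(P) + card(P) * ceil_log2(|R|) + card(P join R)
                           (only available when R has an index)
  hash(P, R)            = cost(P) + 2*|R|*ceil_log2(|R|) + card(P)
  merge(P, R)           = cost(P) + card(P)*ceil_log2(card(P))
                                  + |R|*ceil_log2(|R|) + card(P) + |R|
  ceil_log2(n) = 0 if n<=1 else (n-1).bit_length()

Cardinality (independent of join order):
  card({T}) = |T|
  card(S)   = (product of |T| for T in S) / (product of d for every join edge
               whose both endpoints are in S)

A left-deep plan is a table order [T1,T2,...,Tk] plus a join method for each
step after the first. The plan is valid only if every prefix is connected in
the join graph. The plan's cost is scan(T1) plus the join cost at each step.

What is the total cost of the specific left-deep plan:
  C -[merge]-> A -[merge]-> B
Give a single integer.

step 1: scan C: cost=80, card=80
step 2: join A via merge
    card(P join A) = 80*200/(2) = 8000
    cost = 80 + 80*7 + 200*8 + 80 + 200 = 2520
step 3: join B via merge
    card(P join B) = 8000*80/(50*20) = 640
    cost = 2520 + 8000*13 + 80*7 + 8000 + 80 = 115160

115160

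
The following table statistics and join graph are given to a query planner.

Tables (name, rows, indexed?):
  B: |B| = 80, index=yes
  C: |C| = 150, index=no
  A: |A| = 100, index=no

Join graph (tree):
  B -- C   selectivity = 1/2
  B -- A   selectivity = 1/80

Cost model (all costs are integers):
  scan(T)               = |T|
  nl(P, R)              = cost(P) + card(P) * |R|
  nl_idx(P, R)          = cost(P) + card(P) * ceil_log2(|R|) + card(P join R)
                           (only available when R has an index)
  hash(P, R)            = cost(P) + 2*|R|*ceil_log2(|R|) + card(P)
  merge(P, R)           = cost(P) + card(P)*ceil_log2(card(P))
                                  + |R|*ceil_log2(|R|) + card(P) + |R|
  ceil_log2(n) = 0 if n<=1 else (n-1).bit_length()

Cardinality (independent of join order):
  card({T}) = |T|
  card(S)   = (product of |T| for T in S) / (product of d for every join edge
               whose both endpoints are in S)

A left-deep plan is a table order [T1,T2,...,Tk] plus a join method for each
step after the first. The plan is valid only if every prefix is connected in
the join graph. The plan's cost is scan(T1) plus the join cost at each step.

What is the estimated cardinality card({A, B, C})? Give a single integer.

Tables in S: A(100), B(80), C(150)
Edges inside S: B-C(d=2), B-A(d=80)
numerator = 100 * 80 * 150 = 1200000
denominator = 2 * 80 = 160
card(S) = 1200000 / 160 = 7500

7500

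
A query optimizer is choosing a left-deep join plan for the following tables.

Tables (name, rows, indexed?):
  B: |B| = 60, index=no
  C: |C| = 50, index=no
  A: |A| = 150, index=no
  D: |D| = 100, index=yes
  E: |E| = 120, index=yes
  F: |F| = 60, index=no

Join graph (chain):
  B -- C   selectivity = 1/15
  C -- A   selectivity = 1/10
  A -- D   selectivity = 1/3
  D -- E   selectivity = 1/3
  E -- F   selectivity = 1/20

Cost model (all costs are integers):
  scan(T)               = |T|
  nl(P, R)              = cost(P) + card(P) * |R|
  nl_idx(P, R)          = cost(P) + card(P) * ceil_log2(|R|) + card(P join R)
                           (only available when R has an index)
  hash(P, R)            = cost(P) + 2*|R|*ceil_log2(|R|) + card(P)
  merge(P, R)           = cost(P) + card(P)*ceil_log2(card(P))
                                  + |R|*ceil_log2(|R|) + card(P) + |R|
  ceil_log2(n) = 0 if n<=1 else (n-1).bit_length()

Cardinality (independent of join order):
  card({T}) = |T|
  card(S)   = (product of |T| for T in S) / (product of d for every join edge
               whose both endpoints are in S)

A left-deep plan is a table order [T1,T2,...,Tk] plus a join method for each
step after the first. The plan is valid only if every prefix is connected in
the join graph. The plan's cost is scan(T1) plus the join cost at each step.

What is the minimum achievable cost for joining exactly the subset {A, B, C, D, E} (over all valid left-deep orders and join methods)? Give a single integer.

Selinger DP over subsets of {A,B,C,D,E}:
  {B}: scan cost=60, card=60
  {C}: scan cost=50, card=50
  {A}: scan cost=150, card=150
  {D}: scan cost=100, card=100
  {E}: scan cost=120, card=120
  {BC}: card=200; try (C,hash)→720, (B,hash)→820, (B,merge)→820, (C,merge)→830, (B,nl)→3050, (C,nl)→3060; best=720 via (C,hash)
  {AC}: card=750; try (C,hash)→900, (A,merge)→1750, (C,merge)→1850, (A,hash)→2500, (A,nl)→7550, (C,nl)→7650; best=900 via (C,hash)
  {AD}: card=5000; try (D,hash)→1700, (A,merge)→2250, (D,merge)→2300, (A,hash)→2600, (D,nl_idx)→6200, (A,nl)→15100 …(+1); best=1700 via (D,hash)
  {DE}: card=4000; try (D,hash)→1640, (E,merge)→1860, (E,hash)→1880, (D,merge)→1880, (E,nl_idx)→4800, (D,nl_idx)→4960 …(+2); best=1640 via (D,hash)
  {ABC}: card=3000; try (B,hash)→2370, (A,hash)→3320, (A,merge)→3870, (B,merge)→9570, (A,nl)→30720, (B,nl)→45900; best=2370 via (B,hash)
  {ACD}: card=25000; try (D,hash)→3050, (C,hash)→7300, (D,merge)→9950, (D,nl_idx)→31150, (C,merge)→72050, (D,nl)→75900 …(+1); best=3050 via (D,hash)
  {ADE}: card=200000; try (A,hash)→8040, (E,hash)→8380, (A,merge)→54990, (E,merge)→72660, (E,nl_idx)→236700, (A,nl)→601640 …(+1); best=8040 via (A,hash)
  {ABCD}: card=100000; try (D,hash)→6770, (B,hash)→28770, (D,merge)→42170, (D,nl_idx)→123370, (D,nl)→302370, (B,merge)→403470 …(+1); best=6770 via (D,hash)
  {ACDE}: card=1000000; try (E,hash)→29730, (C,hash)→208640, (E,merge)→404010, (E,nl_idx)→1178050, (E,nl)→3003050, (C,merge)→3808390 …(+1); best=29730 via (E,hash)
  {ABCDE}: card=4000000; try (E,hash)→108450, (B,hash)→1030450, (E,merge)→1807730, (E,nl_idx)→4706770, (E,nl)→12006770, (B,merge)→21030150 …(+1); best=108450 via (E,hash)

108450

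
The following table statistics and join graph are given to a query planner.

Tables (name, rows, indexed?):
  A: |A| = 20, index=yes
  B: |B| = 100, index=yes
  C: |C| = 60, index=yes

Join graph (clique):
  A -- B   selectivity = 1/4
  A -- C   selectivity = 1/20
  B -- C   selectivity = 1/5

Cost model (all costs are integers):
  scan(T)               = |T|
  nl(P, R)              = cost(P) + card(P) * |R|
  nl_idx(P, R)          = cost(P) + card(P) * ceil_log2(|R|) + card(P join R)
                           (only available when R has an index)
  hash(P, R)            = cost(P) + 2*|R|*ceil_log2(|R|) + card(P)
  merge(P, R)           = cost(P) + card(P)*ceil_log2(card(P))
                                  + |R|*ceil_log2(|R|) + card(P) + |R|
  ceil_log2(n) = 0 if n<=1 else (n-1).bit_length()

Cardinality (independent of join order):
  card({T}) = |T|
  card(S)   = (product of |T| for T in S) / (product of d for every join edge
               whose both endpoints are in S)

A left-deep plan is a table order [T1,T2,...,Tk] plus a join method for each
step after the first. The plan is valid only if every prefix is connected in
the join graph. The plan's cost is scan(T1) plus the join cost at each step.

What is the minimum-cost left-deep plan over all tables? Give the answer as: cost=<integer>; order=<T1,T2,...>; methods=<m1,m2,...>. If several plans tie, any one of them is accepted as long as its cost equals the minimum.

Selinger DP (subsets sized 1..n):
  {A}: scan cost=20, card=20
  {B}: scan cost=100, card=100
  {C}: scan cost=60, card=60
  {AB}: card=500; try (A,hash)→400, (B,nl_idx)→660, (B,merge)→940, (A,merge)→1020, (A,nl_idx)→1100, (B,hash)→1440 …(+2); best=400 via (A,hash)
  {AC}: card=60; try (C,nl_idx)→200, (A,hash)→320, (A,nl_idx)→420, (C,merge)→560, (A,merge)→600, (C,hash)→760 …(+2); best=200 via (C,nl_idx)
  {BC}: card=1200; try (C,hash)→920, (B,merge)→1280, (C,merge)→1320, (B,hash)→1520, (B,nl_idx)→1680, (C,nl_idx)→1900 …(+2); best=920 via (C,hash)
  {ABC}: card=300; try (B,nl_idx)→920, (B,merge)→1420, (C,hash)→1620, (B,hash)→1660, (A,hash)→2320, (C,nl_idx)→3700 …(+6); best=920 via (B,nl_idx)

cost=920; order=A,C,B; methods=nl_idx,nl_idx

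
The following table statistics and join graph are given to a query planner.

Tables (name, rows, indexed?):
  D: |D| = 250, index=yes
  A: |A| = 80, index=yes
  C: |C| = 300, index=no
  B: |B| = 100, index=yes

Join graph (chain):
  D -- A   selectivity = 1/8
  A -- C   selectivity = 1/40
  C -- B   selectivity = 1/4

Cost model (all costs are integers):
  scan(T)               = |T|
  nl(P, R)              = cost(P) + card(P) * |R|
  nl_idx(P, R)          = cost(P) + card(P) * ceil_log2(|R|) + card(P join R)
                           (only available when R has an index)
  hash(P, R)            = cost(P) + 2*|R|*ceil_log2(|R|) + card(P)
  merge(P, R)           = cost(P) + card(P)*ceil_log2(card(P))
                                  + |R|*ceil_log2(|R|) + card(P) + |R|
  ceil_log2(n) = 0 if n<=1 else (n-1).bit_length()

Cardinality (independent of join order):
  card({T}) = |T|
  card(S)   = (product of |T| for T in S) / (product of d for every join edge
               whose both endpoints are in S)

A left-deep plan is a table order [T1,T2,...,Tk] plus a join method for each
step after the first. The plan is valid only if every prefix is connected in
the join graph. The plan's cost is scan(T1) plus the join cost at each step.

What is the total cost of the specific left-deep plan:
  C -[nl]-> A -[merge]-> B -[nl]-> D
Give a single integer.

step 1: scan C: cost=300, card=300
step 2: join A via nl
    card(P join A) = 300*80/(40) = 600
    cost = 300 + 300*80 = 24300
step 3: join B via merge
    card(P join B) = 600*100/(4) = 15000
    cost = 24300 + 600*10 + 100*7 + 600 + 100 = 31700
step 4: join D via nl
    card(P join D) = 15000*250/(8) = 468750
    cost = 31700 + 15000*250 = 3781700

3781700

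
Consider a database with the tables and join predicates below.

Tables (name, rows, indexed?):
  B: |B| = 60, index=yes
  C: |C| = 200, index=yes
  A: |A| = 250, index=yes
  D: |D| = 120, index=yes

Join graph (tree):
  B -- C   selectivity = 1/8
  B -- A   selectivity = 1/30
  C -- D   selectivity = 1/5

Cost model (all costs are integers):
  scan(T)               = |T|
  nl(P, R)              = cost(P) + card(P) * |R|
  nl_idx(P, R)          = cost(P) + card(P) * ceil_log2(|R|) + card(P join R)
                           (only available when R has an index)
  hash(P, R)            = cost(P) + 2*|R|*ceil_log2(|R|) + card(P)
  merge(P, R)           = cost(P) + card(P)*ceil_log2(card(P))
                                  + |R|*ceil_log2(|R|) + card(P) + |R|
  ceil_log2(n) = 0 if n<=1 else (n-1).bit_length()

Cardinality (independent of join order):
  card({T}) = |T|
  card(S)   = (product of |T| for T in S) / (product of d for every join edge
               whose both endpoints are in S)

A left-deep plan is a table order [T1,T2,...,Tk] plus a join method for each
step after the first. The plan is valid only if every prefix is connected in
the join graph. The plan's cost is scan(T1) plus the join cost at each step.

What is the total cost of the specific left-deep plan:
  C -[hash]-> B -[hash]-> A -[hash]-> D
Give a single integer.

step 1: scan C: cost=200, card=200
step 2: join B via hash
    card(P join B) = 200*60/(8) = 1500
    cost = 200 + 2*60*6 + 200 = 1120
step 3: join A via hash
    card(P join A) = 1500*250/(30) = 12500
    cost = 1120 + 2*250*8 + 1500 = 6620
step 4: join D via hash
    card(P join D) = 12500*120/(5) = 300000
    cost = 6620 + 2*120*7 + 12500 = 20800

20800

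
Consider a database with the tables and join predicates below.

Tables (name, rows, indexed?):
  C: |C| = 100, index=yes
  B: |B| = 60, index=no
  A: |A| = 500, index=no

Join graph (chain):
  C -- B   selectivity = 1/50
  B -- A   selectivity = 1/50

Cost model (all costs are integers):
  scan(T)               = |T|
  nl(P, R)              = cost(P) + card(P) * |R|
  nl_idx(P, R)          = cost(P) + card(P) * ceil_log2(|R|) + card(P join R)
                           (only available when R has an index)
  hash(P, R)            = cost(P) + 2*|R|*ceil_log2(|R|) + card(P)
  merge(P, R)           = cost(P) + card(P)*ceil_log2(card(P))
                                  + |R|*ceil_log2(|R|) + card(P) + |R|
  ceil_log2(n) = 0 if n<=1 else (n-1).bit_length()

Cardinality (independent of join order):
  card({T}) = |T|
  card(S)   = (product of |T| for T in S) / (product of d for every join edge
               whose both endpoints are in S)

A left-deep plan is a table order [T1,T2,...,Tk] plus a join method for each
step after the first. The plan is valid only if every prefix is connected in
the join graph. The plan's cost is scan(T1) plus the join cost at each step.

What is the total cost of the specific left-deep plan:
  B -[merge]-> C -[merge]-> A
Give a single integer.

step 1: scan B: cost=60, card=60
step 2: join C via merge
    card(P join C) = 60*100/(50) = 120
    cost = 60 + 60*6 + 100*7 + 60 + 100 = 1280
step 3: join A via merge
    card(P join A) = 120*500/(50) = 1200
    cost = 1280 + 120*7 + 500*9 + 120 + 500 = 7240

7240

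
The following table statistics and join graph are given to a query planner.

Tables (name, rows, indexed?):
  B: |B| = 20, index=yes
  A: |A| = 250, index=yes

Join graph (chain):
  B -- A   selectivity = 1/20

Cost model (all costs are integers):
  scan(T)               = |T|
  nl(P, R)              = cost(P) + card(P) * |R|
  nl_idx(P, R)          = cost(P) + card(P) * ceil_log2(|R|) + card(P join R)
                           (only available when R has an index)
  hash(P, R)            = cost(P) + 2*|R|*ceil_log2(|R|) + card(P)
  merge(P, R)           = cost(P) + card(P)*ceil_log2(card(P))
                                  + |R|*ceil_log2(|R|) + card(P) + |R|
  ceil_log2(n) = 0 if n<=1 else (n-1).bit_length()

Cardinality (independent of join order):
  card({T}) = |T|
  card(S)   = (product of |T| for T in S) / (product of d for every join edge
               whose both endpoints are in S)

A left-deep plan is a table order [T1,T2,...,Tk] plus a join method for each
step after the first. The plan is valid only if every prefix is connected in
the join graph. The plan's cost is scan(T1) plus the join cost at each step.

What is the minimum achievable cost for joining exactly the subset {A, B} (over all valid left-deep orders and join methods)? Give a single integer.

Selinger DP over subsets of {A,B}:
  {B}: scan cost=20, card=20
  {A}: scan cost=250, card=250
  {AB}: card=250; try (A,nl_idx)→430, (B,hash)→700, (B,nl_idx)→1750, (A,merge)→2390, (B,merge)→2620, (A,hash)→4040 …(+2); best=430 via (A,nl_idx)

430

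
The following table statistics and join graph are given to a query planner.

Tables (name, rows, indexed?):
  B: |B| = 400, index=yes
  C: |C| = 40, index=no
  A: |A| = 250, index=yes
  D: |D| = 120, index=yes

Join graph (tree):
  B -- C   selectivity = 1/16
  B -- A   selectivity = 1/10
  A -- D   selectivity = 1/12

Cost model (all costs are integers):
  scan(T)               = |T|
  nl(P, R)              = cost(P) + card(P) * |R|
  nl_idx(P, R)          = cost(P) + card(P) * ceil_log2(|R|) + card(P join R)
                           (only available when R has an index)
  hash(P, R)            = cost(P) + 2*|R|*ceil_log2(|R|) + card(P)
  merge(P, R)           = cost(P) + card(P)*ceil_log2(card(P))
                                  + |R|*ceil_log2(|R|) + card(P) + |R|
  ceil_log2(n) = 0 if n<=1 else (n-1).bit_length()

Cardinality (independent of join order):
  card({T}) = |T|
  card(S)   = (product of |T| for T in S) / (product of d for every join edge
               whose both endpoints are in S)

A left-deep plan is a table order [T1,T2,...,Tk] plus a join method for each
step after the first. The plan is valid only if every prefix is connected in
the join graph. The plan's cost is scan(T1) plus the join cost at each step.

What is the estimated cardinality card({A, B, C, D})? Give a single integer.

250000

Tables in S: A(250), B(400), C(40), D(120)
Edges inside S: B-C(d=16), B-A(d=10), A-D(d=12)
numerator = 250 * 400 * 40 * 120 = 480000000
denominator = 16 * 10 * 12 = 1920
card(S) = 480000000 / 1920 = 250000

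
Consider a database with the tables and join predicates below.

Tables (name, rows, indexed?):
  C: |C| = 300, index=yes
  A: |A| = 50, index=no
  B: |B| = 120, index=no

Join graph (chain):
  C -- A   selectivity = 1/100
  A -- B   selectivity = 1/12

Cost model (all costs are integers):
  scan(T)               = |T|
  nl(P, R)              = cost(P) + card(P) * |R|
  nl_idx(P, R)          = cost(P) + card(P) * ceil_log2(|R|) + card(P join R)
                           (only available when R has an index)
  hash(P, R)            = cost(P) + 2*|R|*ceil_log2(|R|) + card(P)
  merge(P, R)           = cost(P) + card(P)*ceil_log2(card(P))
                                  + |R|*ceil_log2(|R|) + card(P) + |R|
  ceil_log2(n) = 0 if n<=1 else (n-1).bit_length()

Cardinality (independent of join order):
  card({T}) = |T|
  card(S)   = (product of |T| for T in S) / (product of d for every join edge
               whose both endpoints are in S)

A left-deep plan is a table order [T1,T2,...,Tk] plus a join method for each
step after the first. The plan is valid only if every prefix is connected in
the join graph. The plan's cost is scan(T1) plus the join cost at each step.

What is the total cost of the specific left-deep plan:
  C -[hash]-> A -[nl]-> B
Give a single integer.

19200

step 1: scan C: cost=300, card=300
step 2: join A via hash
    card(P join A) = 300*50/(100) = 150
    cost = 300 + 2*50*6 + 300 = 1200
step 3: join B via nl
    card(P join B) = 150*120/(12) = 1500
    cost = 1200 + 150*120 = 19200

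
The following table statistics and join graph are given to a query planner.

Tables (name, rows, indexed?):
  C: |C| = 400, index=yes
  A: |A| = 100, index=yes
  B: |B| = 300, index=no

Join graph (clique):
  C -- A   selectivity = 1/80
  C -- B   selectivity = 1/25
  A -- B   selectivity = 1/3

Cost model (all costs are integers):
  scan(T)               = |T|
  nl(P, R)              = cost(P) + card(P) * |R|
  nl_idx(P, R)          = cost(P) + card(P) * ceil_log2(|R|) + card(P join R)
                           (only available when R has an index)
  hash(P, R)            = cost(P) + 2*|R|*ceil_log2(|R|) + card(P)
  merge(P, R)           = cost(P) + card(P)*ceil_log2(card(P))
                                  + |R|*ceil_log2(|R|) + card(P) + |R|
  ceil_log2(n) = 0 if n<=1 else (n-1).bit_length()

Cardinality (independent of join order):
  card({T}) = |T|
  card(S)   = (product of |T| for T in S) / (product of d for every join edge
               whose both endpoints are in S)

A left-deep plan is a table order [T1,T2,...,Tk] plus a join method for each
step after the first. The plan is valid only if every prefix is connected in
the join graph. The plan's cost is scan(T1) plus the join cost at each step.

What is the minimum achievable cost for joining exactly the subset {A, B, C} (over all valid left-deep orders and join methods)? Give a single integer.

7400

Selinger DP over subsets of {A,B,C}:
  {C}: scan cost=400, card=400
  {A}: scan cost=100, card=100
  {B}: scan cost=300, card=300
  {AC}: card=500; try (C,nl_idx)→1500, (A,hash)→2200, (A,nl_idx)→3700, (C,merge)→4900, (A,merge)→5200, (C,hash)→7400 …(+2); best=1500 via (C,nl_idx)
  {BC}: card=4800; try (B,hash)→6200, (C,merge)→7300, (B,merge)→7400, (C,hash)→7800, (C,nl_idx)→7800, (C,nl)→120300 …(+1); best=6200 via (B,hash)
  {AB}: card=10000; try (A,hash)→2000, (B,merge)→3900, (A,merge)→4100, (B,hash)→5600, (A,nl_idx)→12400, (B,nl)→30100 …(+1); best=2000 via (A,hash)
  {ABC}: card=2000; try (B,hash)→7400, (B,merge)→9500, (A,hash)→12400, (C,hash)→19200, (A,nl_idx)→41800, (A,merge)→74200 …(+5); best=7400 via (B,hash)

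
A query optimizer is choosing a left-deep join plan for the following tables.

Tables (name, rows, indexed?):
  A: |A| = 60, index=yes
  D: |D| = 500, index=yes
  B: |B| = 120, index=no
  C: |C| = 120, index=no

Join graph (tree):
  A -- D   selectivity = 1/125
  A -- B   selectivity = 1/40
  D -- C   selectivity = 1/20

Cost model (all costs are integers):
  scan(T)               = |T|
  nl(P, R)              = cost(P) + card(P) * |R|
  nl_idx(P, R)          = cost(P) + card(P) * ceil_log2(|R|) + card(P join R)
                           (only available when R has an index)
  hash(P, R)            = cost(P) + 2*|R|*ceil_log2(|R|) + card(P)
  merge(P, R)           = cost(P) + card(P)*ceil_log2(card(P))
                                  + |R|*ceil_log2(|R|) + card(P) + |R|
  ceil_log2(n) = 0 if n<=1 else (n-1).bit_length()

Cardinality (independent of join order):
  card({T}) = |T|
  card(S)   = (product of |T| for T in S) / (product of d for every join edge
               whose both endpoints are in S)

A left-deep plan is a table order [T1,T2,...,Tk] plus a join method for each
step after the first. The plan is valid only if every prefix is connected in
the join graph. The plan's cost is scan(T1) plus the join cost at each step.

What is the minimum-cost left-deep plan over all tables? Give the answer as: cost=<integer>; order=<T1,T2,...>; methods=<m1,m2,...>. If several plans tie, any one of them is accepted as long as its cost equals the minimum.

Selinger DP (subsets sized 1..n):
  {A}: scan cost=60, card=60
  {D}: scan cost=500, card=500
  {B}: scan cost=120, card=120
  {C}: scan cost=120, card=120
  {AD}: card=240; try (D,nl_idx)→840, (A,hash)→1720, (A,nl_idx)→3740, (D,merge)→5480, (A,merge)→5920, (D,hash)→9120 …(+2); best=840 via (D,nl_idx)
  {AB}: card=180; try (A,hash)→960, (A,nl_idx)→1020, (B,merge)→1440, (A,merge)→1500, (B,hash)→1800, (B,nl)→7260 …(+1); best=960 via (A,hash)
  {CD}: card=3000; try (C,hash)→2680, (D,nl_idx)→4200, (D,merge)→6080, (C,merge)→6460, (D,hash)→9240, (D,nl)→60120 …(+1); best=2680 via (C,hash)
  {ABD}: card=720; try (B,hash)→2760, (D,nl_idx)→3300, (B,merge)→3960, (D,merge)→7580, (D,hash)→10140, (B,nl)→29640 …(+1); best=2760 via (B,hash)
  {ACD}: card=1440; try (C,hash)→2760, (C,merge)→3960, (A,hash)→6400, (A,nl_idx)→22120, (C,nl)→29640, (A,merge)→42100 …(+1); best=2760 via (C,hash)
  {ABCD}: card=4320; try (C,hash)→5160, (B,hash)→5880, (C,merge)→11640, (B,merge)→21000, (C,nl)→89160, (B,nl)→175560; best=5160 via (C,hash)

cost=5160; order=A,D,B,C; methods=nl_idx,hash,hash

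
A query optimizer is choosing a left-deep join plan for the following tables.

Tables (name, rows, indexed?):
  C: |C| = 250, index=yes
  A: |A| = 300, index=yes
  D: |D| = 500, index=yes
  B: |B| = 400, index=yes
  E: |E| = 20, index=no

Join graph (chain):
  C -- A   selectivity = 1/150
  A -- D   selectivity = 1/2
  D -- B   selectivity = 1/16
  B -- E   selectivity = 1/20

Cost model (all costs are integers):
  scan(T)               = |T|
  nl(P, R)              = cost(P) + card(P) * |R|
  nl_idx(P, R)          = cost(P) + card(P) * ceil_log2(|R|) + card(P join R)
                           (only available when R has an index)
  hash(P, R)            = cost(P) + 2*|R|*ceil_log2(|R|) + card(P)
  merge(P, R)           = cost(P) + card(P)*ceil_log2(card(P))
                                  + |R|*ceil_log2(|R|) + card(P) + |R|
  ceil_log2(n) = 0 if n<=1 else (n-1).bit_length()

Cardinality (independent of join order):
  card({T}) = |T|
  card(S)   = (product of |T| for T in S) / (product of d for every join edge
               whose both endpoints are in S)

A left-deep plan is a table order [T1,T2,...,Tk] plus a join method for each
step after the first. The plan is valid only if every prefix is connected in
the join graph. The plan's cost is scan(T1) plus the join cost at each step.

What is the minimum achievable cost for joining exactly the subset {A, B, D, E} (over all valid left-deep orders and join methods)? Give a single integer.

Selinger DP over subsets of {A,B,D,E}:
  {A}: scan cost=300, card=300
  {D}: scan cost=500, card=500
  {B}: scan cost=400, card=400
  {E}: scan cost=20, card=20
  {AD}: card=75000; try (A,hash)→6400, (D,merge)→8300, (A,merge)→8500, (D,hash)→9600, (D,nl_idx)→78000, (A,nl_idx)→80000 …(+2); best=6400 via (A,hash)
  {BD}: card=12500; try (B,hash)→8200, (D,merge)→9400, (B,merge)→9500, (D,hash)→9800, (D,nl_idx)→16500, (B,nl_idx)→17500 …(+2); best=8200 via (B,hash)
  {BE}: card=400; try (B,nl_idx)→600, (E,hash)→1000, (B,merge)→4140, (E,merge)→4520, (B,hash)→7240, (B,nl)→8020 …(+1); best=600 via (B,nl_idx)
  {ABD}: card=1875000; try (A,hash)→26100, (B,hash)→88600, (A,merge)→198700, (B,merge)→1360400, (A,nl_idx)→1995700, (B,nl_idx)→2556400 …(+2); best=26100 via (A,hash)
  {BDE}: card=12500; try (D,merge)→9600, (D,hash)→10000, (D,nl_idx)→16700, (E,hash)→20900, (E,merge)→195820, (D,nl)→200600 …(+1); best=9600 via (D,merge)
  {ABDE}: card=1875000; try (A,hash)→27500, (A,merge)→200100, (E,hash)→1901300, (A,nl_idx)→1997100, (A,nl)→3759600, (E,nl)→37526100 …(+1); best=27500 via (A,hash)

27500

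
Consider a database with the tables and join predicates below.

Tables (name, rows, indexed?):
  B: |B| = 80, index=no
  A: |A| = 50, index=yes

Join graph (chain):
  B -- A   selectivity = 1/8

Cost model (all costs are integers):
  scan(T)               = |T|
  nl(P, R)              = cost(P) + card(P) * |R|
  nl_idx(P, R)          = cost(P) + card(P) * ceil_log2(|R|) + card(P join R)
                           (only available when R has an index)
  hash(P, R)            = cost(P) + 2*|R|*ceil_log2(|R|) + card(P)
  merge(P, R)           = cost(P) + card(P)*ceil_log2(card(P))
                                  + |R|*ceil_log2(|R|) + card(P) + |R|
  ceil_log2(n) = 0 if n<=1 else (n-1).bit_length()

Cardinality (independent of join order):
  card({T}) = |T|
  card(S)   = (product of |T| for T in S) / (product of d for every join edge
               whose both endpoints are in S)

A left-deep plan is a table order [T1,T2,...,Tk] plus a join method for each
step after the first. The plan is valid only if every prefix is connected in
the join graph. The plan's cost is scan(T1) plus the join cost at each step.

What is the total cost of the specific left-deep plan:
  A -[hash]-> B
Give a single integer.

1220

step 1: scan A: cost=50, card=50
step 2: join B via hash
    card(P join B) = 50*80/(8) = 500
    cost = 50 + 2*80*7 + 50 = 1220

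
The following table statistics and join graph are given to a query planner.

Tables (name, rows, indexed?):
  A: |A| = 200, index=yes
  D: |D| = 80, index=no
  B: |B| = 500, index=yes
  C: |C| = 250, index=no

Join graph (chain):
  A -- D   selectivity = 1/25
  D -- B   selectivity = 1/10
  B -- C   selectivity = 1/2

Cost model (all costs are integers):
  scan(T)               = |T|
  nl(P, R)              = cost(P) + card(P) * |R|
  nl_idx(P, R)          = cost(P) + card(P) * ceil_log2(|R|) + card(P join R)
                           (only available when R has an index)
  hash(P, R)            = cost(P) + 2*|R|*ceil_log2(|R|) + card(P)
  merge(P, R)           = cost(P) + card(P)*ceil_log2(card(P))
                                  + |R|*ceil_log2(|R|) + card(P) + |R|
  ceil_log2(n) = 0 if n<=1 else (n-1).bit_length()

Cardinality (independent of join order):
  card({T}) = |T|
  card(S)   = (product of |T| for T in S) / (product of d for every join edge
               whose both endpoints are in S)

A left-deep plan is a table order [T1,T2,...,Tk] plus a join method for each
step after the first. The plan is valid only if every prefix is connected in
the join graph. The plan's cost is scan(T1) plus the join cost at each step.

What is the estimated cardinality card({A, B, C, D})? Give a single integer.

Tables in S: A(200), B(500), C(250), D(80)
Edges inside S: A-D(d=25), D-B(d=10), B-C(d=2)
numerator = 200 * 500 * 250 * 80 = 2000000000
denominator = 25 * 10 * 2 = 500
card(S) = 2000000000 / 500 = 4000000

4000000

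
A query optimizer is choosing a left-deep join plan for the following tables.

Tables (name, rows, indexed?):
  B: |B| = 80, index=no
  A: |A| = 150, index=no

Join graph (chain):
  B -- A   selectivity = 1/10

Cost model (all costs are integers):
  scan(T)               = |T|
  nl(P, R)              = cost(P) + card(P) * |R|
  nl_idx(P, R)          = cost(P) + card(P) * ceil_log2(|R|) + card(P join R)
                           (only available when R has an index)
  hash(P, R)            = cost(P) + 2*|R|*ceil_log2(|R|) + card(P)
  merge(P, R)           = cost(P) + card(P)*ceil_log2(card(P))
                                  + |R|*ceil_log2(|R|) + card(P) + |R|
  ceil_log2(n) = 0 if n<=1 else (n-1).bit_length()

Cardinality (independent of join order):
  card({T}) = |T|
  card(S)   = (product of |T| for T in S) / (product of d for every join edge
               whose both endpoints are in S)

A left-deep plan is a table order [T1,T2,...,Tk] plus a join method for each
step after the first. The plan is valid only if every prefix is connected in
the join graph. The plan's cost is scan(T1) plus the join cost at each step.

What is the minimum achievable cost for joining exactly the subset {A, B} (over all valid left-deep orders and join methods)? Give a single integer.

Selinger DP over subsets of {A,B}:
  {B}: scan cost=80, card=80
  {A}: scan cost=150, card=150
  {AB}: card=1200; try (B,hash)→1420, (A,merge)→2070, (B,merge)→2140, (A,hash)→2560, (A,nl)→12080, (B,nl)→12150; best=1420 via (B,hash)

1420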